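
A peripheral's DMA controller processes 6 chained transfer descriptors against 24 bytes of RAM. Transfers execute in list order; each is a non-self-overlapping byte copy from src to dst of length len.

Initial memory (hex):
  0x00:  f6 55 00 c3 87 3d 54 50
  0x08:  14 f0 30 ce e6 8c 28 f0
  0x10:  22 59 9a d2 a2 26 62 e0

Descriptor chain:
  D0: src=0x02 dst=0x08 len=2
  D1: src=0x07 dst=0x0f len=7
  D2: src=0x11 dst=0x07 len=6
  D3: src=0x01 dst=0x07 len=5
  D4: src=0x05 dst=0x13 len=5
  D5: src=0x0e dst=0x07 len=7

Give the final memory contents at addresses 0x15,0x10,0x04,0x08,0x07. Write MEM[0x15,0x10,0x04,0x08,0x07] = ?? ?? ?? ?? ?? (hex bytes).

MEM[0x15,0x10,0x04,0x08,0x07] = 55 00 87 50 28

  after D0: wrote 2B at 0x08 = 00c3
  after D1: wrote 7B at 0x0f = 5000c330cee68c
  after D2: wrote 6B at 0x07 = c330cee68c62
  after D3: wrote 5B at 0x07 = 5500c3873d
  after D4: wrote 5B at 0x13 = 3d545500c3
  after D5: wrote 7B at 0x07 = 285000c3303d54
query mem[0x15]=0x55, mem[0x10]=0x00, mem[0x04]=0x87, mem[0x08]=0x50, mem[0x07]=0x28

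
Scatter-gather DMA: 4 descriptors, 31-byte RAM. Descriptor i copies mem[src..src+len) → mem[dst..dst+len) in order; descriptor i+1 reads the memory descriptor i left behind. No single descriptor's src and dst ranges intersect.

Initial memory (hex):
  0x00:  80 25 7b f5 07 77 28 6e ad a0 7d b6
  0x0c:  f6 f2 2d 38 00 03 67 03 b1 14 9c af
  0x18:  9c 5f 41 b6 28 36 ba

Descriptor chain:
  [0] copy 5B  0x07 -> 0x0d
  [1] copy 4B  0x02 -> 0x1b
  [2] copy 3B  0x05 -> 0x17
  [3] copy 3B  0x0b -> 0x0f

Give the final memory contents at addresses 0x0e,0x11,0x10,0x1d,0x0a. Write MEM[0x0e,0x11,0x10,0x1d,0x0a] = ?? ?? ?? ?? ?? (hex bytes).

MEM[0x0e,0x11,0x10,0x1d,0x0a] = ad 6e f6 07 7d

#0 dst[0x0d+5] := {0x6e,0xad,0xa0,0x7d,0xb6}
#1 dst[0x1b+4] := {0x7b,0xf5,0x07,0x77}
#2 dst[0x17+3] := {0x77,0x28,0x6e}
#3 dst[0x0f+3] := {0xb6,0xf6,0x6e}
query mem[0x0e]=0xad, mem[0x11]=0x6e, mem[0x10]=0xf6, mem[0x1d]=0x07, mem[0x0a]=0x7d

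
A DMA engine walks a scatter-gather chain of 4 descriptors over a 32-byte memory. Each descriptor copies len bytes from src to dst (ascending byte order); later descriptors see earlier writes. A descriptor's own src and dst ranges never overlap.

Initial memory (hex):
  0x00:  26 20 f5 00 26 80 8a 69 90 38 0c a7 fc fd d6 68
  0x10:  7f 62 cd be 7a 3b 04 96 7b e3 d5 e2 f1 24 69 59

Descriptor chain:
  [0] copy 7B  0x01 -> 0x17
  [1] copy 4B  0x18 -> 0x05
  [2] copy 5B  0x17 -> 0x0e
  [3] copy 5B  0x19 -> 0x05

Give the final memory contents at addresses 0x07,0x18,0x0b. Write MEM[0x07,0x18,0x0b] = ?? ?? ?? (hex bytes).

D0: mem[0x17..0x1d] <- [20 f5 00 26 80 8a 69]
D1: mem[0x05..0x08] <- [f5 00 26 80]
D2: mem[0x0e..0x12] <- [20 f5 00 26 80]
D3: mem[0x05..0x09] <- [00 26 80 8a 69]
query mem[0x07]=0x80, mem[0x18]=0xf5, mem[0x0b]=0xa7

MEM[0x07,0x18,0x0b] = 80 f5 a7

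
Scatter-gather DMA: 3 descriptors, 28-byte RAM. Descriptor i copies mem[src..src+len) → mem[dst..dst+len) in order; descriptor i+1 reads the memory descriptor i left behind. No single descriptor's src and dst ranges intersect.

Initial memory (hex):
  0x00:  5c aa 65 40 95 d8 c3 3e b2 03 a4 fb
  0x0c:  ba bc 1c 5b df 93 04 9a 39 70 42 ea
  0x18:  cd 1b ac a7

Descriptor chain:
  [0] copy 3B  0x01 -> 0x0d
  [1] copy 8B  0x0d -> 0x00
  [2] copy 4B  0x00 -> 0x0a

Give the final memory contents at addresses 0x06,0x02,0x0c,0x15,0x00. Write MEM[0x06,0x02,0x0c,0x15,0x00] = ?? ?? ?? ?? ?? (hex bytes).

MEM[0x06,0x02,0x0c,0x15,0x00] = 9a 40 40 70 aa

  after D0: wrote 3B at 0x0d = aa6540
  after D1: wrote 8B at 0x00 = aa6540df93049a39
  after D2: wrote 4B at 0x0a = aa6540df
query mem[0x06]=0x9a, mem[0x02]=0x40, mem[0x0c]=0x40, mem[0x15]=0x70, mem[0x00]=0xaa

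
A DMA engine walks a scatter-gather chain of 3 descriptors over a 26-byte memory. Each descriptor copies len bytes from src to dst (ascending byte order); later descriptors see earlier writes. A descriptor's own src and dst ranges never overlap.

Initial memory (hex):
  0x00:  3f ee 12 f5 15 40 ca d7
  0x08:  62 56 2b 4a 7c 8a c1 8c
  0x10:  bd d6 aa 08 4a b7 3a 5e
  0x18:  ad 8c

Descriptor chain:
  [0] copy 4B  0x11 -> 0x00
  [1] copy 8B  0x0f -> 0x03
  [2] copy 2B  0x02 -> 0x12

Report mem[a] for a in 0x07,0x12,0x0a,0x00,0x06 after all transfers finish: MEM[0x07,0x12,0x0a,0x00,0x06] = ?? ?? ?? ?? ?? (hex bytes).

  after D0: wrote 4B at 0x00 = d6aa084a
  after D1: wrote 8B at 0x03 = 8cbdd6aa084ab73a
  after D2: wrote 2B at 0x12 = 088c
query mem[0x07]=0x08, mem[0x12]=0x08, mem[0x0a]=0x3a, mem[0x00]=0xd6, mem[0x06]=0xaa

MEM[0x07,0x12,0x0a,0x00,0x06] = 08 08 3a d6 aa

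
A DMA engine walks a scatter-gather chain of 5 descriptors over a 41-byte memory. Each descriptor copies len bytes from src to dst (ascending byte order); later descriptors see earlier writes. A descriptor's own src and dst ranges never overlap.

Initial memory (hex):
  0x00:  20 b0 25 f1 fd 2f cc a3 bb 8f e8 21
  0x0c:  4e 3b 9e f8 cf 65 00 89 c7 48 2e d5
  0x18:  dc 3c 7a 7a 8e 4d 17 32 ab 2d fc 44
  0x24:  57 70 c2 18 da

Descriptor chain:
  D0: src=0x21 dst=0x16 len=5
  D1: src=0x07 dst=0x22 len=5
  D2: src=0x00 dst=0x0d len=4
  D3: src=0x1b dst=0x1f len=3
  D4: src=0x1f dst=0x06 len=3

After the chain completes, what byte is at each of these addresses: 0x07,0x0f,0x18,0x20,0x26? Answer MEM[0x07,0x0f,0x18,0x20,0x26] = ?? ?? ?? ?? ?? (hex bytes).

#0 dst[0x16+5] := {0x2d,0xfc,0x44,0x57,0x70}
#1 dst[0x22+5] := {0xa3,0xbb,0x8f,0xe8,0x21}
#2 dst[0x0d+4] := {0x20,0xb0,0x25,0xf1}
#3 dst[0x1f+3] := {0x7a,0x8e,0x4d}
#4 dst[0x06+3] := {0x7a,0x8e,0x4d}
query mem[0x07]=0x8e, mem[0x0f]=0x25, mem[0x18]=0x44, mem[0x20]=0x8e, mem[0x26]=0x21

MEM[0x07,0x0f,0x18,0x20,0x26] = 8e 25 44 8e 21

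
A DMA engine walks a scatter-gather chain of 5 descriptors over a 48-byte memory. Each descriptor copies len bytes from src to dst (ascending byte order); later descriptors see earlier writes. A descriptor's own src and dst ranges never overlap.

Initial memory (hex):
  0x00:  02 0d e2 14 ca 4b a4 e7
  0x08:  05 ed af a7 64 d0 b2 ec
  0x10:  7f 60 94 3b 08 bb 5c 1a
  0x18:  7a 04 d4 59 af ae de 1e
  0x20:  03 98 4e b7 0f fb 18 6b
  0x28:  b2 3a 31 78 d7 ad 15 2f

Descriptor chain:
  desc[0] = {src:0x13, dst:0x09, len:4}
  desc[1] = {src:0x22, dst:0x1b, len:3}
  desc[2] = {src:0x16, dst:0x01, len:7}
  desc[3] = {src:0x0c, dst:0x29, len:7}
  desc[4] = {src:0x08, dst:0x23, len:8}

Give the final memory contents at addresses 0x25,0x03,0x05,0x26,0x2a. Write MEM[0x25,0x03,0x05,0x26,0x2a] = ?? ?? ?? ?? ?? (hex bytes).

#0 dst[0x09+4] := {0x3b,0x08,0xbb,0x5c}
#1 dst[0x1b+3] := {0x4e,0xb7,0x0f}
#2 dst[0x01+7] := {0x5c,0x1a,0x7a,0x04,0xd4,0x4e,0xb7}
#3 dst[0x29+7] := {0x5c,0xd0,0xb2,0xec,0x7f,0x60,0x94}
#4 dst[0x23+8] := {0x05,0x3b,0x08,0xbb,0x5c,0xd0,0xb2,0xec}
query mem[0x25]=0x08, mem[0x03]=0x7a, mem[0x05]=0xd4, mem[0x26]=0xbb, mem[0x2a]=0xec

MEM[0x25,0x03,0x05,0x26,0x2a] = 08 7a d4 bb ec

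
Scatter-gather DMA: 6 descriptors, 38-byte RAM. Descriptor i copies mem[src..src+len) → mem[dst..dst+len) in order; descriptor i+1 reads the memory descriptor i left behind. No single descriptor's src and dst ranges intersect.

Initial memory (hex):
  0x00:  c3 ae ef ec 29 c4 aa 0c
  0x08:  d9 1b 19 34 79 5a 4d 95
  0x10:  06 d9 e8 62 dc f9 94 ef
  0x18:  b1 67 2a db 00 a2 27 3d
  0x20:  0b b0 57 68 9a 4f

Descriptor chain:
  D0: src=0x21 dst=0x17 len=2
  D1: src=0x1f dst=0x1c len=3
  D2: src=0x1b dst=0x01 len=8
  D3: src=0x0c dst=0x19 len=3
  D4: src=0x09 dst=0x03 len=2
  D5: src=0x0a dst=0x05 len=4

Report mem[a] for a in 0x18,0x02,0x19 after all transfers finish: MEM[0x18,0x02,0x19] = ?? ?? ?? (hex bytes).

  after D0: wrote 2B at 0x17 = b057
  after D1: wrote 3B at 0x1c = 3d0bb0
  after D2: wrote 8B at 0x01 = db3d0bb03d0bb057
  after D3: wrote 3B at 0x19 = 795a4d
  after D4: wrote 2B at 0x03 = 1b19
  after D5: wrote 4B at 0x05 = 1934795a
query mem[0x18]=0x57, mem[0x02]=0x3d, mem[0x19]=0x79

MEM[0x18,0x02,0x19] = 57 3d 79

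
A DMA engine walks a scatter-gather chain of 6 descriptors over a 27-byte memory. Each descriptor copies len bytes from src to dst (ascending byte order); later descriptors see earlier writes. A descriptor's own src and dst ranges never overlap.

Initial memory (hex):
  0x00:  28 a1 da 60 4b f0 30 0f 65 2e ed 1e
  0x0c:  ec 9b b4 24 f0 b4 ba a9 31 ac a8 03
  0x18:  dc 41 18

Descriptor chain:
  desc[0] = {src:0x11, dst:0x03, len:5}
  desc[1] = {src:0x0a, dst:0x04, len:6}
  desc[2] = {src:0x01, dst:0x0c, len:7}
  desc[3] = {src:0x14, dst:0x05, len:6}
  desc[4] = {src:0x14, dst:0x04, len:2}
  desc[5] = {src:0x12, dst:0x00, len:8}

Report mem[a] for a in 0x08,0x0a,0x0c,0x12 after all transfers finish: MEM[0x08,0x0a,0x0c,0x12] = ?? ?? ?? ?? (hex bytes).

  after D0: wrote 5B at 0x03 = b4baa931ac
  after D1: wrote 6B at 0x04 = ed1eec9bb424
  after D2: wrote 7B at 0x0c = a1dab4ed1eec9b
  after D3: wrote 6B at 0x05 = 31aca803dc41
  after D4: wrote 2B at 0x04 = 31ac
  after D5: wrote 8B at 0x00 = 9ba931aca803dc41
query mem[0x08]=0x03, mem[0x0a]=0x41, mem[0x0c]=0xa1, mem[0x12]=0x9b

MEM[0x08,0x0a,0x0c,0x12] = 03 41 a1 9b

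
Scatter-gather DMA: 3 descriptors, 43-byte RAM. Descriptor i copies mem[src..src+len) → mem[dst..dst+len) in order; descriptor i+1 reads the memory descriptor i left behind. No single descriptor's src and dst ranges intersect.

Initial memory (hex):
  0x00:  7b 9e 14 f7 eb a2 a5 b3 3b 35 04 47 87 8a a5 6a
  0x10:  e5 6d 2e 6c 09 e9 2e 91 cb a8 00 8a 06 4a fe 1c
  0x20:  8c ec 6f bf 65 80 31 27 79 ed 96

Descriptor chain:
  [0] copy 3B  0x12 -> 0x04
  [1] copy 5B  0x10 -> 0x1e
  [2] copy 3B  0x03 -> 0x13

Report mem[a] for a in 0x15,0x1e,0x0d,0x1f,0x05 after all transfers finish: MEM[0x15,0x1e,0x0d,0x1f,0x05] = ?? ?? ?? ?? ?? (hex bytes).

MEM[0x15,0x1e,0x0d,0x1f,0x05] = 6c e5 8a 6d 6c

[0] 0x12->0x04 len=3 : 2e 6c 09
[1] 0x10->0x1e len=5 : e5 6d 2e 6c 09
[2] 0x03->0x13 len=3 : f7 2e 6c
query mem[0x15]=0x6c, mem[0x1e]=0xe5, mem[0x0d]=0x8a, mem[0x1f]=0x6d, mem[0x05]=0x6c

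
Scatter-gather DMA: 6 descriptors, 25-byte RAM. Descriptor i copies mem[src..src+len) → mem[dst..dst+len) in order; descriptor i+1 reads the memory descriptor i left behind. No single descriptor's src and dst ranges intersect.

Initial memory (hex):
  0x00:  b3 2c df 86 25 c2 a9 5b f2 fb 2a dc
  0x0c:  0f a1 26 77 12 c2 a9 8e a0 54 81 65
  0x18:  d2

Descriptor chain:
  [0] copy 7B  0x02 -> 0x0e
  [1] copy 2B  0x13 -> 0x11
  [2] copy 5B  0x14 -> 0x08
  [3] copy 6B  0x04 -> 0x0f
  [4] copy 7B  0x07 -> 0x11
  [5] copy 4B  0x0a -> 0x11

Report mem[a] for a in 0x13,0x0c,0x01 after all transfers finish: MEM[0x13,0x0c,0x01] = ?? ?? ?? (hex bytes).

[0] 0x02->0x0e len=7 : df 86 25 c2 a9 5b f2
[1] 0x13->0x11 len=2 : 5b f2
[2] 0x14->0x08 len=5 : f2 54 81 65 d2
[3] 0x04->0x0f len=6 : 25 c2 a9 5b f2 54
[4] 0x07->0x11 len=7 : 5b f2 54 81 65 d2 a1
[5] 0x0a->0x11 len=4 : 81 65 d2 a1
query mem[0x13]=0xd2, mem[0x0c]=0xd2, mem[0x01]=0x2c

MEM[0x13,0x0c,0x01] = d2 d2 2c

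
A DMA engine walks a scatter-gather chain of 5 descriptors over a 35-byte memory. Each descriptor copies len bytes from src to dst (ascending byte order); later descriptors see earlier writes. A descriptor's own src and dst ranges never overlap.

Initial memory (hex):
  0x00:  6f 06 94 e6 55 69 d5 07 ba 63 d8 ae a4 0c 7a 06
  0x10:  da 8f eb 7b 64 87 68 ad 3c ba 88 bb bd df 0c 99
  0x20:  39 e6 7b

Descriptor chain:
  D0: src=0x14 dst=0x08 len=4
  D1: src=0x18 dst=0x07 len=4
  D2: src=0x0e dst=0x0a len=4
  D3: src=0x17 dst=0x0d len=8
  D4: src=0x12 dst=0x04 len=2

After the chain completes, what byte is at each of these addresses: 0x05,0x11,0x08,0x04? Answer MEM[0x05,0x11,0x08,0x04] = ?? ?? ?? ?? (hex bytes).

D0: mem[0x08..0x0b] <- [64 87 68 ad]
D1: mem[0x07..0x0a] <- [3c ba 88 bb]
D2: mem[0x0a..0x0d] <- [7a 06 da 8f]
D3: mem[0x0d..0x14] <- [ad 3c ba 88 bb bd df 0c]
D4: mem[0x04..0x05] <- [bd df]
query mem[0x05]=0xdf, mem[0x11]=0xbb, mem[0x08]=0xba, mem[0x04]=0xbd

MEM[0x05,0x11,0x08,0x04] = df bb ba bd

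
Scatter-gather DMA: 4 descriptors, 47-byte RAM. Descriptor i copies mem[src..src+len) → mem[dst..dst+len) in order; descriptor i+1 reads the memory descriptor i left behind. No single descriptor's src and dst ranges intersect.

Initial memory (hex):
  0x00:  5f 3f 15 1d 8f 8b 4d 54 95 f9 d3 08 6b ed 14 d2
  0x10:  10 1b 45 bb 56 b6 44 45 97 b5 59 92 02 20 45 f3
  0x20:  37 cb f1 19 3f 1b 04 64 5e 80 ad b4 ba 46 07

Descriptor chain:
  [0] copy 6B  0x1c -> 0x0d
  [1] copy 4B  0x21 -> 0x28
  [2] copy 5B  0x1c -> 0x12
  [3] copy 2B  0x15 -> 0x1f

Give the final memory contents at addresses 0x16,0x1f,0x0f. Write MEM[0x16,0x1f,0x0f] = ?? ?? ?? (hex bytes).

  after D0: wrote 6B at 0x0d = 022045f337cb
  after D1: wrote 4B at 0x28 = cbf1193f
  after D2: wrote 5B at 0x12 = 022045f337
  after D3: wrote 2B at 0x1f = f337
query mem[0x16]=0x37, mem[0x1f]=0xf3, mem[0x0f]=0x45

MEM[0x16,0x1f,0x0f] = 37 f3 45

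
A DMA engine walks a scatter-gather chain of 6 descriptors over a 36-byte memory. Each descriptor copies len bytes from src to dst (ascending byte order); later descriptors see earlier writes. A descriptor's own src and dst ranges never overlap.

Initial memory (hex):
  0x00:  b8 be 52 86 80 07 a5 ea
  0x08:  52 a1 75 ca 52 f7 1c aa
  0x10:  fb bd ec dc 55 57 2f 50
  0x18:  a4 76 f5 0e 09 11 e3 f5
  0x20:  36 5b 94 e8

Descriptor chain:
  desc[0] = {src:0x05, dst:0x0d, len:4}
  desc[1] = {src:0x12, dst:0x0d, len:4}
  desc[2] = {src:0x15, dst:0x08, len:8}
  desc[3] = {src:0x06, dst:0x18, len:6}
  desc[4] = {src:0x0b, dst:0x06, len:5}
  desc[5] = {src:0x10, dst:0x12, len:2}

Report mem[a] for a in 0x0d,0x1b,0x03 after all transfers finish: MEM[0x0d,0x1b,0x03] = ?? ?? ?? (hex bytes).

#0 dst[0x0d+4] := {0x07,0xa5,0xea,0x52}
#1 dst[0x0d+4] := {0xec,0xdc,0x55,0x57}
#2 dst[0x08+8] := {0x57,0x2f,0x50,0xa4,0x76,0xf5,0x0e,0x09}
#3 dst[0x18+6] := {0xa5,0xea,0x57,0x2f,0x50,0xa4}
#4 dst[0x06+5] := {0xa4,0x76,0xf5,0x0e,0x09}
#5 dst[0x12+2] := {0x57,0xbd}
query mem[0x0d]=0xf5, mem[0x1b]=0x2f, mem[0x03]=0x86

MEM[0x0d,0x1b,0x03] = f5 2f 86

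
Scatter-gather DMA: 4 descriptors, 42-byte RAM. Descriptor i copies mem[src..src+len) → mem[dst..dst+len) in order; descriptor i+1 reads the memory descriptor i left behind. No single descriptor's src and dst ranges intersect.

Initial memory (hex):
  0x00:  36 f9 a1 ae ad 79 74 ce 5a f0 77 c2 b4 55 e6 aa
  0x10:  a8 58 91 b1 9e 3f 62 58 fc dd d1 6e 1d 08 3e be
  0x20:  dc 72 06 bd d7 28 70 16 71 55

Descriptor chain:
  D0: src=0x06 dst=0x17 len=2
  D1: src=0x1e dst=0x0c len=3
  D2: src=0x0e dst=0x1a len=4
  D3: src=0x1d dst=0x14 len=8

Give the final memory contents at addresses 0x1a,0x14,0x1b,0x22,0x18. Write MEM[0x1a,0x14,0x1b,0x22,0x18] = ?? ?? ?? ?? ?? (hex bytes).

MEM[0x1a,0x14,0x1b,0x22,0x18] = bd 58 d7 06 72

D0: mem[0x17..0x18] <- [74 ce]
D1: mem[0x0c..0x0e] <- [3e be dc]
D2: mem[0x1a..0x1d] <- [dc aa a8 58]
D3: mem[0x14..0x1b] <- [58 3e be dc 72 06 bd d7]
query mem[0x1a]=0xbd, mem[0x14]=0x58, mem[0x1b]=0xd7, mem[0x22]=0x06, mem[0x18]=0x72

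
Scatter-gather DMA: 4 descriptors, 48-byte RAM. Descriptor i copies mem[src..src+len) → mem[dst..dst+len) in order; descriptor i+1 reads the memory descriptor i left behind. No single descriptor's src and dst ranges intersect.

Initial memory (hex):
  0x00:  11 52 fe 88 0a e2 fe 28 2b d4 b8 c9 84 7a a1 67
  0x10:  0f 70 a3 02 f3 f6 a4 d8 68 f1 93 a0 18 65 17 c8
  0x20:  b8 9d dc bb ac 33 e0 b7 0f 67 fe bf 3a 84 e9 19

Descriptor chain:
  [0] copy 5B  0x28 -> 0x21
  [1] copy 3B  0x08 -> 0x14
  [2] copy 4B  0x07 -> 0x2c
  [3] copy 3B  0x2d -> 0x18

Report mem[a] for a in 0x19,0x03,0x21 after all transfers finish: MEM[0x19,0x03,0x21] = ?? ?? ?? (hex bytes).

D0: mem[0x21..0x25] <- [0f 67 fe bf 3a]
D1: mem[0x14..0x16] <- [2b d4 b8]
D2: mem[0x2c..0x2f] <- [28 2b d4 b8]
D3: mem[0x18..0x1a] <- [2b d4 b8]
query mem[0x19]=0xd4, mem[0x03]=0x88, mem[0x21]=0x0f

MEM[0x19,0x03,0x21] = d4 88 0f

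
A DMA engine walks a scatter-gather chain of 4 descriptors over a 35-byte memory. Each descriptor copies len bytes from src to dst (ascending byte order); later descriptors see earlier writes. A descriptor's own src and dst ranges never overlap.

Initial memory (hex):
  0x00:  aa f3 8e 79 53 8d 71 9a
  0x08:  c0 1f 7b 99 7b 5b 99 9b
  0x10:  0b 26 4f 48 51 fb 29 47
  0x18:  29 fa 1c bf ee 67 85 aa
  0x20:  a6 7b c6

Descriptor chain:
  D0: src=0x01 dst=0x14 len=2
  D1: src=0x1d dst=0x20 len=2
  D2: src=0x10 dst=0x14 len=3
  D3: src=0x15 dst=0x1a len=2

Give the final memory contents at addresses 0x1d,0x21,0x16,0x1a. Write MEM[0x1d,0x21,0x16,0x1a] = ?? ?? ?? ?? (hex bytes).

#0 dst[0x14+2] := {0xf3,0x8e}
#1 dst[0x20+2] := {0x67,0x85}
#2 dst[0x14+3] := {0x0b,0x26,0x4f}
#3 dst[0x1a+2] := {0x26,0x4f}
query mem[0x1d]=0x67, mem[0x21]=0x85, mem[0x16]=0x4f, mem[0x1a]=0x26

MEM[0x1d,0x21,0x16,0x1a] = 67 85 4f 26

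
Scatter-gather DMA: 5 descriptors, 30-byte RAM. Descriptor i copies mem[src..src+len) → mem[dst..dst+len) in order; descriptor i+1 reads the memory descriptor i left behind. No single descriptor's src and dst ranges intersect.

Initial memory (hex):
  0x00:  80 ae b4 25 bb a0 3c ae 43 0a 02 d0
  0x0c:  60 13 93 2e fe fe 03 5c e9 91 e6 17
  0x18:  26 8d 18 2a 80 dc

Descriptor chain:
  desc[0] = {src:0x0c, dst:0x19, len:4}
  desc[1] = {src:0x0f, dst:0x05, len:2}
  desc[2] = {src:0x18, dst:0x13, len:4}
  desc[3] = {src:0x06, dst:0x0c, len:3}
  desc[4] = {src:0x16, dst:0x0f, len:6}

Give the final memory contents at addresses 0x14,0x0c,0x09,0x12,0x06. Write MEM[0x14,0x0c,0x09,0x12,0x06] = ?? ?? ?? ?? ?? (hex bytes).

  after D0: wrote 4B at 0x19 = 6013932e
  after D1: wrote 2B at 0x05 = 2efe
  after D2: wrote 4B at 0x13 = 26601393
  after D3: wrote 3B at 0x0c = feae43
  after D4: wrote 6B at 0x0f = 931726601393
query mem[0x14]=0x93, mem[0x0c]=0xfe, mem[0x09]=0x0a, mem[0x12]=0x60, mem[0x06]=0xfe

MEM[0x14,0x0c,0x09,0x12,0x06] = 93 fe 0a 60 fe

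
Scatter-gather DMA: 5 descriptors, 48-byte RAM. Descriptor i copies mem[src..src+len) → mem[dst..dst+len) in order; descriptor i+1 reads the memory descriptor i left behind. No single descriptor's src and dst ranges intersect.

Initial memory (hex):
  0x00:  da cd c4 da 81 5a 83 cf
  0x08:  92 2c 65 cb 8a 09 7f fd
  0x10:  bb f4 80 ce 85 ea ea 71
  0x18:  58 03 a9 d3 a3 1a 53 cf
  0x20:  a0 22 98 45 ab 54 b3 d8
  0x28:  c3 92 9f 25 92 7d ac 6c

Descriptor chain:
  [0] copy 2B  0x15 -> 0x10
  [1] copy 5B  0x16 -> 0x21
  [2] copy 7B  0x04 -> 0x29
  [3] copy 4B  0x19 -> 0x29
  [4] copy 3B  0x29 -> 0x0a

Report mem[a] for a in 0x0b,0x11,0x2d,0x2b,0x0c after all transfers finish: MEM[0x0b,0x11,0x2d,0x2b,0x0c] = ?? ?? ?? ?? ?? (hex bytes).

MEM[0x0b,0x11,0x2d,0x2b,0x0c] = a9 ea 92 d3 d3

#0 dst[0x10+2] := {0xea,0xea}
#1 dst[0x21+5] := {0xea,0x71,0x58,0x03,0xa9}
#2 dst[0x29+7] := {0x81,0x5a,0x83,0xcf,0x92,0x2c,0x65}
#3 dst[0x29+4] := {0x03,0xa9,0xd3,0xa3}
#4 dst[0x0a+3] := {0x03,0xa9,0xd3}
query mem[0x0b]=0xa9, mem[0x11]=0xea, mem[0x2d]=0x92, mem[0x2b]=0xd3, mem[0x0c]=0xd3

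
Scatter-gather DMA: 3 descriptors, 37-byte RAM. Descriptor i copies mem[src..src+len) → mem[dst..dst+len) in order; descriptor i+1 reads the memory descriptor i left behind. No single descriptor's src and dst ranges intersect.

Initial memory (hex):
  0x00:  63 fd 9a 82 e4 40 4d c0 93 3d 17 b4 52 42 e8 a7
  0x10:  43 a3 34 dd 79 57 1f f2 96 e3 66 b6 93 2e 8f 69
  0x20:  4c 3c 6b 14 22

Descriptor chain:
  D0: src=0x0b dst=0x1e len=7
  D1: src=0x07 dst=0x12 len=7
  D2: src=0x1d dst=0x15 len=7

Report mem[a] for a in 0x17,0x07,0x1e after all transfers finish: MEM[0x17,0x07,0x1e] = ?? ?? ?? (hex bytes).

MEM[0x17,0x07,0x1e] = 52 c0 b4

D0: mem[0x1e..0x24] <- [b4 52 42 e8 a7 43 a3]
D1: mem[0x12..0x18] <- [c0 93 3d 17 b4 52 42]
D2: mem[0x15..0x1b] <- [2e b4 52 42 e8 a7 43]
query mem[0x17]=0x52, mem[0x07]=0xc0, mem[0x1e]=0xb4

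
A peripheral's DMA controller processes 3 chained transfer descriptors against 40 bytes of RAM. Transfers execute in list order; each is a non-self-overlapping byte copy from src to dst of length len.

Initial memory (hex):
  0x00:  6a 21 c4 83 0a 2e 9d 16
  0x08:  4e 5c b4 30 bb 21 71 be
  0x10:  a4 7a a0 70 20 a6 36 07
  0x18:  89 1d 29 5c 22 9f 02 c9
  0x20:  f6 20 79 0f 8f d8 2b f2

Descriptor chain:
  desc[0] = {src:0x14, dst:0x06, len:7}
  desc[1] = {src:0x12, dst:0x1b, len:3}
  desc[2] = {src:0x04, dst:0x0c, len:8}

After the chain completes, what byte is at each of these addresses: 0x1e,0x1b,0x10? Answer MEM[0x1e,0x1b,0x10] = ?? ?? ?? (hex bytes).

#0 dst[0x06+7] := {0x20,0xa6,0x36,0x07,0x89,0x1d,0x29}
#1 dst[0x1b+3] := {0xa0,0x70,0x20}
#2 dst[0x0c+8] := {0x0a,0x2e,0x20,0xa6,0x36,0x07,0x89,0x1d}
query mem[0x1e]=0x02, mem[0x1b]=0xa0, mem[0x10]=0x36

MEM[0x1e,0x1b,0x10] = 02 a0 36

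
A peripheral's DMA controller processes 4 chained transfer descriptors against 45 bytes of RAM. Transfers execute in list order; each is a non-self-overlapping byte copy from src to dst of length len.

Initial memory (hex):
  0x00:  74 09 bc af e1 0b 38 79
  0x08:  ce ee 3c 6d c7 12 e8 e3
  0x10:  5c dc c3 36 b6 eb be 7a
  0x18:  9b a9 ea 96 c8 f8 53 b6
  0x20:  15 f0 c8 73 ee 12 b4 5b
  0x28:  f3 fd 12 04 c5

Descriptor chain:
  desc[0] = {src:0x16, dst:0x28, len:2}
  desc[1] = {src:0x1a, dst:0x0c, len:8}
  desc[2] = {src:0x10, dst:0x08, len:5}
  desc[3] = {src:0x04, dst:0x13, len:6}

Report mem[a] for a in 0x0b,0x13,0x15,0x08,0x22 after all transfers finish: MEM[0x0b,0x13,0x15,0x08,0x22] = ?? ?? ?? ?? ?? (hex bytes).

D0: mem[0x28..0x29] <- [be 7a]
D1: mem[0x0c..0x13] <- [ea 96 c8 f8 53 b6 15 f0]
D2: mem[0x08..0x0c] <- [53 b6 15 f0 b6]
D3: mem[0x13..0x18] <- [e1 0b 38 79 53 b6]
query mem[0x0b]=0xf0, mem[0x13]=0xe1, mem[0x15]=0x38, mem[0x08]=0x53, mem[0x22]=0xc8

MEM[0x0b,0x13,0x15,0x08,0x22] = f0 e1 38 53 c8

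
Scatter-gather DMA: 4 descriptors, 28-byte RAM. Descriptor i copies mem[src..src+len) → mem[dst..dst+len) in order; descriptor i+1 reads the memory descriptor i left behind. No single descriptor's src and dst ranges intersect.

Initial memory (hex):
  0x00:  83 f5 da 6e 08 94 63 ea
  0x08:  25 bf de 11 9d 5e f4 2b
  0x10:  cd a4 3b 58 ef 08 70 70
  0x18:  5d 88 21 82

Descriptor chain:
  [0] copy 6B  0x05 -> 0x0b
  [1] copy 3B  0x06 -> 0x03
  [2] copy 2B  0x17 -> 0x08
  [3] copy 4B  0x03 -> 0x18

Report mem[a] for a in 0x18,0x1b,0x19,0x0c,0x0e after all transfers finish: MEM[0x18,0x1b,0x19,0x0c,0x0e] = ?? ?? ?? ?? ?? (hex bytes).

  after D0: wrote 6B at 0x0b = 9463ea25bfde
  after D1: wrote 3B at 0x03 = 63ea25
  after D2: wrote 2B at 0x08 = 705d
  after D3: wrote 4B at 0x18 = 63ea2563
query mem[0x18]=0x63, mem[0x1b]=0x63, mem[0x19]=0xea, mem[0x0c]=0x63, mem[0x0e]=0x25

MEM[0x18,0x1b,0x19,0x0c,0x0e] = 63 63 ea 63 25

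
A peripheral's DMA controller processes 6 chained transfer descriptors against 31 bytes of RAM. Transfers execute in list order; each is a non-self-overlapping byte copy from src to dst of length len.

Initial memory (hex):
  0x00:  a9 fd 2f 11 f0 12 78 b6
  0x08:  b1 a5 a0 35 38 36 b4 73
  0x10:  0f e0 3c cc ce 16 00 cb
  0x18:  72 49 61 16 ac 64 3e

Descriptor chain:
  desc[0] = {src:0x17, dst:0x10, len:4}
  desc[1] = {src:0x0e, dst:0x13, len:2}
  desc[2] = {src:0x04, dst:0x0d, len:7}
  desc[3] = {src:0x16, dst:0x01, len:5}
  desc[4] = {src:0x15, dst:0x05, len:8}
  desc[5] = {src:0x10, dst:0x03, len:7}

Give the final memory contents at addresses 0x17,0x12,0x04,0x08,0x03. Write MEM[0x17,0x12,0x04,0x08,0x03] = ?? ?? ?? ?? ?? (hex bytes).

[0] 0x17->0x10 len=4 : cb 72 49 61
[1] 0x0e->0x13 len=2 : b4 73
[2] 0x04->0x0d len=7 : f0 12 78 b6 b1 a5 a0
[3] 0x16->0x01 len=5 : 00 cb 72 49 61
[4] 0x15->0x05 len=8 : 16 00 cb 72 49 61 16 ac
[5] 0x10->0x03 len=7 : b6 b1 a5 a0 73 16 00
query mem[0x17]=0xcb, mem[0x12]=0xa5, mem[0x04]=0xb1, mem[0x08]=0x16, mem[0x03]=0xb6

MEM[0x17,0x12,0x04,0x08,0x03] = cb a5 b1 16 b6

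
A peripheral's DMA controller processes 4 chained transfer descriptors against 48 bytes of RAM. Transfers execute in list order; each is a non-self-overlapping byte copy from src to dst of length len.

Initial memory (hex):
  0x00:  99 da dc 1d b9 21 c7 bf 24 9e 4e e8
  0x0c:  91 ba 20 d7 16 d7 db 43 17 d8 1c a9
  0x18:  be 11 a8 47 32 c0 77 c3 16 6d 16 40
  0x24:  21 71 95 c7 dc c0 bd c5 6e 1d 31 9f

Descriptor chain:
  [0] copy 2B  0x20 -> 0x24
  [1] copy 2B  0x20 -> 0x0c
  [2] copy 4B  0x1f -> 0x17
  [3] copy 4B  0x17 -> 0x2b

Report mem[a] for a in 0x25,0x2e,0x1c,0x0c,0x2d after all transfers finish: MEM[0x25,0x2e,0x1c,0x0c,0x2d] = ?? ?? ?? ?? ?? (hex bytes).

D0: mem[0x24..0x25] <- [16 6d]
D1: mem[0x0c..0x0d] <- [16 6d]
D2: mem[0x17..0x1a] <- [c3 16 6d 16]
D3: mem[0x2b..0x2e] <- [c3 16 6d 16]
query mem[0x25]=0x6d, mem[0x2e]=0x16, mem[0x1c]=0x32, mem[0x0c]=0x16, mem[0x2d]=0x6d

MEM[0x25,0x2e,0x1c,0x0c,0x2d] = 6d 16 32 16 6d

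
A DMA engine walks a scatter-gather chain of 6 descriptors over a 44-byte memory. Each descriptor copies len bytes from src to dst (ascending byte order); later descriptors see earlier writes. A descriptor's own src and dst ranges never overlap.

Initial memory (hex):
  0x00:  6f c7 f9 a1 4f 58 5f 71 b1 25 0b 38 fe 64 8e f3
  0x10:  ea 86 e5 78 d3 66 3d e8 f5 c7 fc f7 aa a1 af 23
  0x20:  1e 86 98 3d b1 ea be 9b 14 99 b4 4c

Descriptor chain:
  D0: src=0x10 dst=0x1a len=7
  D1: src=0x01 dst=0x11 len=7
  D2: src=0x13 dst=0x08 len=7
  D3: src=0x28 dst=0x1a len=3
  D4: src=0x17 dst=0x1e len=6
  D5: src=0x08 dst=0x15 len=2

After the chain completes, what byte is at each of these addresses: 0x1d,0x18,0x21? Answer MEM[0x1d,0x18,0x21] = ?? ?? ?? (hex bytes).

MEM[0x1d,0x18,0x21] = 78 f5 14

[0] 0x10->0x1a len=7 : ea 86 e5 78 d3 66 3d
[1] 0x01->0x11 len=7 : c7 f9 a1 4f 58 5f 71
[2] 0x13->0x08 len=7 : a1 4f 58 5f 71 f5 c7
[3] 0x28->0x1a len=3 : 14 99 b4
[4] 0x17->0x1e len=6 : 71 f5 c7 14 99 b4
[5] 0x08->0x15 len=2 : a1 4f
query mem[0x1d]=0x78, mem[0x18]=0xf5, mem[0x21]=0x14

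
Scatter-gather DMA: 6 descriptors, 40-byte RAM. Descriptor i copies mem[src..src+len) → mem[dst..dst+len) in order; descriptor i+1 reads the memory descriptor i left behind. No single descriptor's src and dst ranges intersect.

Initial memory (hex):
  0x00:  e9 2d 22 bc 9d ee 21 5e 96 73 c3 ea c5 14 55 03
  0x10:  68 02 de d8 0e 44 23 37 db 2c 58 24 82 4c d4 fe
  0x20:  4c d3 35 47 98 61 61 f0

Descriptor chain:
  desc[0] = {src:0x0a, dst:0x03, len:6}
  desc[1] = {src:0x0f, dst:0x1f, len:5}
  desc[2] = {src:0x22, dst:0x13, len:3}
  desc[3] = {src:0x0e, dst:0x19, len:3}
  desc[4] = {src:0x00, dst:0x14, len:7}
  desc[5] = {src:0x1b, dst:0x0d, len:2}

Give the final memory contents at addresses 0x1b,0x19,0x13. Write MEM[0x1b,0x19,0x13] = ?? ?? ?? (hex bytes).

#0 dst[0x03+6] := {0xc3,0xea,0xc5,0x14,0x55,0x03}
#1 dst[0x1f+5] := {0x03,0x68,0x02,0xde,0xd8}
#2 dst[0x13+3] := {0xde,0xd8,0x98}
#3 dst[0x19+3] := {0x55,0x03,0x68}
#4 dst[0x14+7] := {0xe9,0x2d,0x22,0xc3,0xea,0xc5,0x14}
#5 dst[0x0d+2] := {0x68,0x82}
query mem[0x1b]=0x68, mem[0x19]=0xc5, mem[0x13]=0xde

MEM[0x1b,0x19,0x13] = 68 c5 de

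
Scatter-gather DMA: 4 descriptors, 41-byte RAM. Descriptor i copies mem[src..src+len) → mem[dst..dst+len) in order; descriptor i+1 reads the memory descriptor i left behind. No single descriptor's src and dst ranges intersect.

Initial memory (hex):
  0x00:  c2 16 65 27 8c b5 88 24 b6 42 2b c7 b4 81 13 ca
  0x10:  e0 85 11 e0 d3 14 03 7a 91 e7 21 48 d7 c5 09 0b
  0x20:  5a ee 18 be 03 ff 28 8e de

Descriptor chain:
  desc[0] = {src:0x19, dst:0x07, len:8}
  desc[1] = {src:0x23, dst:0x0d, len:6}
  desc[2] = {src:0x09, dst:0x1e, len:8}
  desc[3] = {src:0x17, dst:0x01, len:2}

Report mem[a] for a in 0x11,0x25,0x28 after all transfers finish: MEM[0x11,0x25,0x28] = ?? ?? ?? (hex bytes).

#0 dst[0x07+8] := {0xe7,0x21,0x48,0xd7,0xc5,0x09,0x0b,0x5a}
#1 dst[0x0d+6] := {0xbe,0x03,0xff,0x28,0x8e,0xde}
#2 dst[0x1e+8] := {0x48,0xd7,0xc5,0x09,0xbe,0x03,0xff,0x28}
#3 dst[0x01+2] := {0x7a,0x91}
query mem[0x11]=0x8e, mem[0x25]=0x28, mem[0x28]=0xde

MEM[0x11,0x25,0x28] = 8e 28 de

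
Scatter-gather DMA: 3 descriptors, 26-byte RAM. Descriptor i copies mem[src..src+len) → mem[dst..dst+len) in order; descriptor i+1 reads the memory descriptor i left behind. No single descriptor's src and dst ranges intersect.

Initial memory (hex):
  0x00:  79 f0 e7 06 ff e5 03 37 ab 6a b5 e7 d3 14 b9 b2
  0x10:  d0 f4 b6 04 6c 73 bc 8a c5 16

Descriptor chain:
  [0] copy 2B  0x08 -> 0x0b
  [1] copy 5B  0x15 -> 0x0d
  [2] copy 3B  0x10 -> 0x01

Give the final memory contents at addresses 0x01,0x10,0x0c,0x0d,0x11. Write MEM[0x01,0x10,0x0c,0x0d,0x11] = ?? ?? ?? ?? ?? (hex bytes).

MEM[0x01,0x10,0x0c,0x0d,0x11] = c5 c5 6a 73 16

  after D0: wrote 2B at 0x0b = ab6a
  after D1: wrote 5B at 0x0d = 73bc8ac516
  after D2: wrote 3B at 0x01 = c516b6
query mem[0x01]=0xc5, mem[0x10]=0xc5, mem[0x0c]=0x6a, mem[0x0d]=0x73, mem[0x11]=0x16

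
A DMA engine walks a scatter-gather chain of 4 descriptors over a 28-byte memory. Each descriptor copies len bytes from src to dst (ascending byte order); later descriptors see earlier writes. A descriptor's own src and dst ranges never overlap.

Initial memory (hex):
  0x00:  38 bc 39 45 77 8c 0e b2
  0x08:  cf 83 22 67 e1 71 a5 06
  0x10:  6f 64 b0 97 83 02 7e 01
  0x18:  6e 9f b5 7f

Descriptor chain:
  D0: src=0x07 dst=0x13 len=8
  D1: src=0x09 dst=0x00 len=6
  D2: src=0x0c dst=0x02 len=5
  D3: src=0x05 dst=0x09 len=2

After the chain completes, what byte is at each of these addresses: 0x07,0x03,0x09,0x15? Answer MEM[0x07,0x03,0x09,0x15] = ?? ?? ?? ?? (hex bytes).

  after D0: wrote 8B at 0x13 = b2cf832267e171a5
  after D1: wrote 6B at 0x00 = 832267e171a5
  after D2: wrote 5B at 0x02 = e171a5066f
  after D3: wrote 2B at 0x09 = 066f
query mem[0x07]=0xb2, mem[0x03]=0x71, mem[0x09]=0x06, mem[0x15]=0x83

MEM[0x07,0x03,0x09,0x15] = b2 71 06 83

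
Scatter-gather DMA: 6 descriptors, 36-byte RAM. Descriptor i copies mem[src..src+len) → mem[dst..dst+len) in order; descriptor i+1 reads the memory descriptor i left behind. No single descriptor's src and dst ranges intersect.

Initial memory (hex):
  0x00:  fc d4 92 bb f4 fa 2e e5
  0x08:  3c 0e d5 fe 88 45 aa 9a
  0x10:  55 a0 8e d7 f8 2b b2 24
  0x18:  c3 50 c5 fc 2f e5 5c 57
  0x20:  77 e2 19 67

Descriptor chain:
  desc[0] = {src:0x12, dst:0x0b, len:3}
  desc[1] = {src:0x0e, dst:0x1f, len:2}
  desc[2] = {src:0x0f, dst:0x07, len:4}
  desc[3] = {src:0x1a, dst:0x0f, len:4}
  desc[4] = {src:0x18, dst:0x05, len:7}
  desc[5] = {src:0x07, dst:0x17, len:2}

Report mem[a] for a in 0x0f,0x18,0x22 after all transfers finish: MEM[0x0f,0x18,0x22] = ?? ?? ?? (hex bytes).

MEM[0x0f,0x18,0x22] = c5 fc 19

[0] 0x12->0x0b len=3 : 8e d7 f8
[1] 0x0e->0x1f len=2 : aa 9a
[2] 0x0f->0x07 len=4 : 9a 55 a0 8e
[3] 0x1a->0x0f len=4 : c5 fc 2f e5
[4] 0x18->0x05 len=7 : c3 50 c5 fc 2f e5 5c
[5] 0x07->0x17 len=2 : c5 fc
query mem[0x0f]=0xc5, mem[0x18]=0xfc, mem[0x22]=0x19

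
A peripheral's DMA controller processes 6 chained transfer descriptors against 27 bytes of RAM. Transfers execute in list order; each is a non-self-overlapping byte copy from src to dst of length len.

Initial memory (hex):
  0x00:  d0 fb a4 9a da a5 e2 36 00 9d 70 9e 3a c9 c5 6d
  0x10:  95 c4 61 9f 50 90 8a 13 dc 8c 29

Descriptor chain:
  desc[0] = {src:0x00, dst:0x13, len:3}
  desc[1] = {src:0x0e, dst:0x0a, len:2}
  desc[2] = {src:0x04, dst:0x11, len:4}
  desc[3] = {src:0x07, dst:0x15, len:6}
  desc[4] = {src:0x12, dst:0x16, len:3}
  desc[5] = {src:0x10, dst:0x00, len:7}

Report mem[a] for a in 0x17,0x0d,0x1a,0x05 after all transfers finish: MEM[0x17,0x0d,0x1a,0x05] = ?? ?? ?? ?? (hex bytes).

MEM[0x17,0x0d,0x1a,0x05] = e2 c9 3a 36

  after D0: wrote 3B at 0x13 = d0fba4
  after D1: wrote 2B at 0x0a = c56d
  after D2: wrote 4B at 0x11 = daa5e236
  after D3: wrote 6B at 0x15 = 36009dc56d3a
  after D4: wrote 3B at 0x16 = a5e236
  after D5: wrote 7B at 0x00 = 95daa5e23636a5
query mem[0x17]=0xe2, mem[0x0d]=0xc9, mem[0x1a]=0x3a, mem[0x05]=0x36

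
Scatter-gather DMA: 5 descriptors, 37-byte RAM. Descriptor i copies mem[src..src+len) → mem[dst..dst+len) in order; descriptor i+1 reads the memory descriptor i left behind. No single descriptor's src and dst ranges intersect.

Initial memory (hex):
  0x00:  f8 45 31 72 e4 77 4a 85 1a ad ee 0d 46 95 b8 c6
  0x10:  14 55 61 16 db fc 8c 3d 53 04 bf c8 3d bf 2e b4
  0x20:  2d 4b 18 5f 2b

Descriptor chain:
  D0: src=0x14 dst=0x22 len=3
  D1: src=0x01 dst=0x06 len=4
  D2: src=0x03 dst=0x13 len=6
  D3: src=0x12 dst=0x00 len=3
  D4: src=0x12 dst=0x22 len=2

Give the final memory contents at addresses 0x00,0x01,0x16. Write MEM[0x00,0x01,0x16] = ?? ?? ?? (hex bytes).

#0 dst[0x22+3] := {0xdb,0xfc,0x8c}
#1 dst[0x06+4] := {0x45,0x31,0x72,0xe4}
#2 dst[0x13+6] := {0x72,0xe4,0x77,0x45,0x31,0x72}
#3 dst[0x00+3] := {0x61,0x72,0xe4}
#4 dst[0x22+2] := {0x61,0x72}
query mem[0x00]=0x61, mem[0x01]=0x72, mem[0x16]=0x45

MEM[0x00,0x01,0x16] = 61 72 45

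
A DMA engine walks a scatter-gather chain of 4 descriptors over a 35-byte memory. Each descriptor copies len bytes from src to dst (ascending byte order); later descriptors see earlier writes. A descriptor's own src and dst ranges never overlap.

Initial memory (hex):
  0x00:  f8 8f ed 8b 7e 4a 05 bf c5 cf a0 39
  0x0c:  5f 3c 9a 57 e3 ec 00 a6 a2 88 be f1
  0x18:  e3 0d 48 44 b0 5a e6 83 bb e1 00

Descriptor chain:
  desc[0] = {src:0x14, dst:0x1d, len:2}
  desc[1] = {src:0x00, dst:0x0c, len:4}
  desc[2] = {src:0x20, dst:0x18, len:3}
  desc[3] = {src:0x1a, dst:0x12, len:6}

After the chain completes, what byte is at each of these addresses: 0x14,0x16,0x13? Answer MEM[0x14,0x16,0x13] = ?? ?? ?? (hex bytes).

MEM[0x14,0x16,0x13] = b0 88 44

  after D0: wrote 2B at 0x1d = a288
  after D1: wrote 4B at 0x0c = f88fed8b
  after D2: wrote 3B at 0x18 = bbe100
  after D3: wrote 6B at 0x12 = 0044b0a28883
query mem[0x14]=0xb0, mem[0x16]=0x88, mem[0x13]=0x44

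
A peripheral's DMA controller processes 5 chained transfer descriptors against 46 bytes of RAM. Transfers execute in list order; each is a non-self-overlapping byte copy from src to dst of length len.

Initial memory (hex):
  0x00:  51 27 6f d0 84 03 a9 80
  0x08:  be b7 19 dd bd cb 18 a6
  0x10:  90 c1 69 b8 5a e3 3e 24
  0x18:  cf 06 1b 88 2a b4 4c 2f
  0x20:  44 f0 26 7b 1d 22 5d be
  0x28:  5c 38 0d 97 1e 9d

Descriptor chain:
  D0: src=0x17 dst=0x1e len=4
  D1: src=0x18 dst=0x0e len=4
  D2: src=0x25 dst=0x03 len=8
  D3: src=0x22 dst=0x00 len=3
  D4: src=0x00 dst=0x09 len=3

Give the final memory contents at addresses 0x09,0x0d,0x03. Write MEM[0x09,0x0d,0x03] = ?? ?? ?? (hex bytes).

MEM[0x09,0x0d,0x03] = 26 cb 22

[0] 0x17->0x1e len=4 : 24 cf 06 1b
[1] 0x18->0x0e len=4 : cf 06 1b 88
[2] 0x25->0x03 len=8 : 22 5d be 5c 38 0d 97 1e
[3] 0x22->0x00 len=3 : 26 7b 1d
[4] 0x00->0x09 len=3 : 26 7b 1d
query mem[0x09]=0x26, mem[0x0d]=0xcb, mem[0x03]=0x22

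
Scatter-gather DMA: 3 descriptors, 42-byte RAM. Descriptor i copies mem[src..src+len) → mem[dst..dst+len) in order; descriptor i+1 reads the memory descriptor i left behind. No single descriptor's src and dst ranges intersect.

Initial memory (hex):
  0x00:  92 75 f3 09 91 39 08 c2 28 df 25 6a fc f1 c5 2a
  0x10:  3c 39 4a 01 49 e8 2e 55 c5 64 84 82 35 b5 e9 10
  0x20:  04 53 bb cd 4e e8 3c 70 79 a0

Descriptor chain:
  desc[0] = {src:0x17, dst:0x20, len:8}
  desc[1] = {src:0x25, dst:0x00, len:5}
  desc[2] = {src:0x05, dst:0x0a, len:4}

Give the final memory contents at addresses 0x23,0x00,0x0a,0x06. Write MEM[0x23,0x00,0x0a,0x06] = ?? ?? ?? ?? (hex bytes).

MEM[0x23,0x00,0x0a,0x06] = 84 35 39 08

#0 dst[0x20+8] := {0x55,0xc5,0x64,0x84,0x82,0x35,0xb5,0xe9}
#1 dst[0x00+5] := {0x35,0xb5,0xe9,0x79,0xa0}
#2 dst[0x0a+4] := {0x39,0x08,0xc2,0x28}
query mem[0x23]=0x84, mem[0x00]=0x35, mem[0x0a]=0x39, mem[0x06]=0x08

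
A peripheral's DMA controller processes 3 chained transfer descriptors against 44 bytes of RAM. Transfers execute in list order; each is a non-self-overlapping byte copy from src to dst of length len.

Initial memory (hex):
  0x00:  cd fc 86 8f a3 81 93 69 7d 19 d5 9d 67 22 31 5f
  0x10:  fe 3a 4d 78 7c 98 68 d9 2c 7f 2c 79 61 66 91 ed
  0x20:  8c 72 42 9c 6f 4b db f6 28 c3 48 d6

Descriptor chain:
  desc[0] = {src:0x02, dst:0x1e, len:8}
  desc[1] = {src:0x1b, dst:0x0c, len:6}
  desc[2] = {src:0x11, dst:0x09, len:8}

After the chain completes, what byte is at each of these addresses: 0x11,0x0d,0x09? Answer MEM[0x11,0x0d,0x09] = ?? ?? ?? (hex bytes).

MEM[0x11,0x0d,0x09] = a3 98 a3

  after D0: wrote 8B at 0x1e = 868fa38193697d19
  after D1: wrote 6B at 0x0c = 796166868fa3
  after D2: wrote 8B at 0x09 = a34d787c9868d92c
query mem[0x11]=0xa3, mem[0x0d]=0x98, mem[0x09]=0xa3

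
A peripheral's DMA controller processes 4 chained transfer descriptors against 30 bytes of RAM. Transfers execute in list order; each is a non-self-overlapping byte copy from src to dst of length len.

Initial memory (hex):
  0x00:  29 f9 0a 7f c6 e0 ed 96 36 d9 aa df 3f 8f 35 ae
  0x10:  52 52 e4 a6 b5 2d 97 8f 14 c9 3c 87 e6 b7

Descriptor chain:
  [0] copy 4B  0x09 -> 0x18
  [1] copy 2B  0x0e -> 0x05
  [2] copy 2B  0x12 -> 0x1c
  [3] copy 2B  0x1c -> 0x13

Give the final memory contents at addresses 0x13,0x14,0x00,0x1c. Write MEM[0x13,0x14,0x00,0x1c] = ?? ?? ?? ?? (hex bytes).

D0: mem[0x18..0x1b] <- [d9 aa df 3f]
D1: mem[0x05..0x06] <- [35 ae]
D2: mem[0x1c..0x1d] <- [e4 a6]
D3: mem[0x13..0x14] <- [e4 a6]
query mem[0x13]=0xe4, mem[0x14]=0xa6, mem[0x00]=0x29, mem[0x1c]=0xe4

MEM[0x13,0x14,0x00,0x1c] = e4 a6 29 e4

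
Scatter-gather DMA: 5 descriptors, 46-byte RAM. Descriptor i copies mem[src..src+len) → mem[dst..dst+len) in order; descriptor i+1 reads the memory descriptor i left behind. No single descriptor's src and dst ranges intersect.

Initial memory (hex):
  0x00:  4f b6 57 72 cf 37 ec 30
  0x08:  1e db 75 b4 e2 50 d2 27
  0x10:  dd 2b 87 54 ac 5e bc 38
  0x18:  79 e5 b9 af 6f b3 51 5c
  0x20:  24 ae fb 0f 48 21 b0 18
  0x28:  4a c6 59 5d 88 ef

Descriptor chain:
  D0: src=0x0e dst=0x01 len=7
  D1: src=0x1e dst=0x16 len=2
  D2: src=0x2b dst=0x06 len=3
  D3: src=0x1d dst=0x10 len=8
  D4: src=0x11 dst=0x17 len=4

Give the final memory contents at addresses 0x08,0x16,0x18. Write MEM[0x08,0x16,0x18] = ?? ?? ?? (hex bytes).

MEM[0x08,0x16,0x18] = ef 0f 5c

  after D0: wrote 7B at 0x01 = d227dd2b8754ac
  after D1: wrote 2B at 0x16 = 515c
  after D2: wrote 3B at 0x06 = 5d88ef
  after D3: wrote 8B at 0x10 = b3515c24aefb0f48
  after D4: wrote 4B at 0x17 = 515c24ae
query mem[0x08]=0xef, mem[0x16]=0x0f, mem[0x18]=0x5c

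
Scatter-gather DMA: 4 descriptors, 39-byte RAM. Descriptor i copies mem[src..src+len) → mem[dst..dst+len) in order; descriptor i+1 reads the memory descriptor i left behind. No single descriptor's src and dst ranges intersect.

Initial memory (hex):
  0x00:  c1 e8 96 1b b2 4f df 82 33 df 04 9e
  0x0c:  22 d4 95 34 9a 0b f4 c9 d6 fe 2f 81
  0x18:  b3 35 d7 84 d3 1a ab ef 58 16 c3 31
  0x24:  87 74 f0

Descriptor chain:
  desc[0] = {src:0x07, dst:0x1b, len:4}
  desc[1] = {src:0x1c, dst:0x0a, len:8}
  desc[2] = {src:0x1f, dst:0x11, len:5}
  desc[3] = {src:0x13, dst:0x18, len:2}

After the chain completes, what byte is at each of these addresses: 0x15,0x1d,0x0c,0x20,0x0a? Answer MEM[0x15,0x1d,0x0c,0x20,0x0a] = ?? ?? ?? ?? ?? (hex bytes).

#0 dst[0x1b+4] := {0x82,0x33,0xdf,0x04}
#1 dst[0x0a+8] := {0x33,0xdf,0x04,0xef,0x58,0x16,0xc3,0x31}
#2 dst[0x11+5] := {0xef,0x58,0x16,0xc3,0x31}
#3 dst[0x18+2] := {0x16,0xc3}
query mem[0x15]=0x31, mem[0x1d]=0xdf, mem[0x0c]=0x04, mem[0x20]=0x58, mem[0x0a]=0x33

MEM[0x15,0x1d,0x0c,0x20,0x0a] = 31 df 04 58 33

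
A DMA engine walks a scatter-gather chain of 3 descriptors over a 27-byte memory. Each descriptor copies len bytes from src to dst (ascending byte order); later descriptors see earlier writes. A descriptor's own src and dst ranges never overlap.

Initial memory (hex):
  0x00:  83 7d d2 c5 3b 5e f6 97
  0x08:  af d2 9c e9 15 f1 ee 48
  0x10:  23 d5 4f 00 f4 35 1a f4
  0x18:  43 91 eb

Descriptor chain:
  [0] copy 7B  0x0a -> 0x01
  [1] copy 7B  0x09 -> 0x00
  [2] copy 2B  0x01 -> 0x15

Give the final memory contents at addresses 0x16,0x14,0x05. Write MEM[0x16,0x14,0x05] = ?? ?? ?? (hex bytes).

D0: mem[0x01..0x07] <- [9c e9 15 f1 ee 48 23]
D1: mem[0x00..0x06] <- [d2 9c e9 15 f1 ee 48]
D2: mem[0x15..0x16] <- [9c e9]
query mem[0x16]=0xe9, mem[0x14]=0xf4, mem[0x05]=0xee

MEM[0x16,0x14,0x05] = e9 f4 ee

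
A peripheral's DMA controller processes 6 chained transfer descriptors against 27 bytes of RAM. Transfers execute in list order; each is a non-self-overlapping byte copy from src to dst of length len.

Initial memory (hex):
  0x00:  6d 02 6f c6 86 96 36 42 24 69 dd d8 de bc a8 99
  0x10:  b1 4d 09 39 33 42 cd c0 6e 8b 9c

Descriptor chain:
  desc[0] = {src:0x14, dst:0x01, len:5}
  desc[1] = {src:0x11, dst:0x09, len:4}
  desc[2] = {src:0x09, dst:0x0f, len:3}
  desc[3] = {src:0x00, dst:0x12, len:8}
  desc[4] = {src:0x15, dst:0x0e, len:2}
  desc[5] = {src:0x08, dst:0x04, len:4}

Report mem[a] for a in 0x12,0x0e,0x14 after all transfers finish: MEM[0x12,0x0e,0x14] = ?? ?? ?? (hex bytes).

  after D0: wrote 5B at 0x01 = 3342cdc06e
  after D1: wrote 4B at 0x09 = 4d093933
  after D2: wrote 3B at 0x0f = 4d0939
  after D3: wrote 8B at 0x12 = 6d3342cdc06e3642
  after D4: wrote 2B at 0x0e = cdc0
  after D5: wrote 4B at 0x04 = 244d0939
query mem[0x12]=0x6d, mem[0x0e]=0xcd, mem[0x14]=0x42

MEM[0x12,0x0e,0x14] = 6d cd 42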